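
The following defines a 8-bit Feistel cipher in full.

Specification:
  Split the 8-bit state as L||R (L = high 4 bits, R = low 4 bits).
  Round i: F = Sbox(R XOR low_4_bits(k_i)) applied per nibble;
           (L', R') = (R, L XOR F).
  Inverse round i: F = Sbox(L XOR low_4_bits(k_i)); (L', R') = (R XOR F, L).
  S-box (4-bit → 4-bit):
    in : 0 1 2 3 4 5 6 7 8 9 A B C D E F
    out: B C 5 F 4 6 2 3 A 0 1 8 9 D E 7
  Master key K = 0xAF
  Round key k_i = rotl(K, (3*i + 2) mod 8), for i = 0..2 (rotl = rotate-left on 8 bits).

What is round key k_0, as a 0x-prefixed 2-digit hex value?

0xBE

K = 0xAF
k_0 = rotl(K, (3*0+2) mod 8) = rotl(K, 2) = 0xBE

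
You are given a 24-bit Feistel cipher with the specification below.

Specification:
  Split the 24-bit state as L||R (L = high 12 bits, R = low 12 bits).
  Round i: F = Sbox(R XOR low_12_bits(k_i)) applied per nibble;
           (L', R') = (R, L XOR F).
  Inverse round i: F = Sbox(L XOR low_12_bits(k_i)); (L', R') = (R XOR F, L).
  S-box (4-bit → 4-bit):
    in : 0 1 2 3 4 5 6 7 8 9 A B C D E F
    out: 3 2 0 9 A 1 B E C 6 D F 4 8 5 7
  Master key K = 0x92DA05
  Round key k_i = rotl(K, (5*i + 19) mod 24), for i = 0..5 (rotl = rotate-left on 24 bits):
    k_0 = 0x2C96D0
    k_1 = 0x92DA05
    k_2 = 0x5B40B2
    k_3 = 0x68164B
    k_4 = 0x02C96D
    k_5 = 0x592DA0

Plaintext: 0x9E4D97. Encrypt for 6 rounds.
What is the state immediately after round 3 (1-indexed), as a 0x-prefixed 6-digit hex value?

0x93008A

s_0 = plaintext = 0x9E4D97
s_1 = Round(s_0, k_0) = 0xD9764A
s_2 = Round(s_1, k_1) = 0x64A930
s_3 = Round(s_2, k_2) = 0x93008A
s_4 = Round(s_3, k_3) = 0x08A272
s_5 = Round(s_4, k_4) = 0x272FAD
s_6 = Round(s_5, k_5) = 0xFAD24A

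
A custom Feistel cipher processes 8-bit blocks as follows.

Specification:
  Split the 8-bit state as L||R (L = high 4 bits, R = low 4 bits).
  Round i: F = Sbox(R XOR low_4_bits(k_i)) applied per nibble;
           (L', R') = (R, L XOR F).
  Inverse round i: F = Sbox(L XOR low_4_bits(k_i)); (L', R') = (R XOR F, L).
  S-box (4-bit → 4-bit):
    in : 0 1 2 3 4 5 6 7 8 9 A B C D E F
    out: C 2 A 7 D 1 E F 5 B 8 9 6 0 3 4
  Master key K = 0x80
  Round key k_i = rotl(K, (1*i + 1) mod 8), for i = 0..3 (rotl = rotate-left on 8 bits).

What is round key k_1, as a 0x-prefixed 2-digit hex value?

0x02

K = 0x80
k_0 = rotl(K, (1*0+1) mod 8) = rotl(K, 1) = 0x01
k_1 = rotl(K, (1*1+1) mod 8) = rotl(K, 2) = 0x02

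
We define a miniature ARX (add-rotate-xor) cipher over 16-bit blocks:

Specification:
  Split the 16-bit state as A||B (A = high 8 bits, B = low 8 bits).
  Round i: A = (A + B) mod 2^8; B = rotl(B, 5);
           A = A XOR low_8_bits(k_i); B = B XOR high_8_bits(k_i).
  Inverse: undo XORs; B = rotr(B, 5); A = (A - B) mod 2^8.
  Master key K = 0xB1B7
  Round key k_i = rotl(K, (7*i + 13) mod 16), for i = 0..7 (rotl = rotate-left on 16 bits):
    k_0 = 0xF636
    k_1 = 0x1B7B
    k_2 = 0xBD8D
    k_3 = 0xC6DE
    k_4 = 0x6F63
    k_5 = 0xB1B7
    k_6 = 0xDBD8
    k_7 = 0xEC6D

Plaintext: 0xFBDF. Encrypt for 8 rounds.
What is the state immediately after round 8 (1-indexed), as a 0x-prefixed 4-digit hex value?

0x725F

s_0 = plaintext = 0xFBDF
s_1 = Round(s_0, k_0) = 0xEC0D
s_2 = Round(s_1, k_1) = 0x82BA
s_3 = Round(s_2, k_2) = 0xB1EA
s_4 = Round(s_3, k_3) = 0x459B
s_5 = Round(s_4, k_4) = 0x831C
s_6 = Round(s_5, k_5) = 0x2832
s_7 = Round(s_6, k_6) = 0x829D
s_8 = Round(s_7, k_7) = 0x725F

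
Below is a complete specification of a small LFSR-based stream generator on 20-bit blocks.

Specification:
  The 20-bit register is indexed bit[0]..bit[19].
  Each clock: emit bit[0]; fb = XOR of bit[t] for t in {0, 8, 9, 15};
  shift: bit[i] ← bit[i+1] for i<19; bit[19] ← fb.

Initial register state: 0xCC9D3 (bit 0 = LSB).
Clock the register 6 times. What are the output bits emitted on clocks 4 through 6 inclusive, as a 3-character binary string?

010

reg_0 = 0xCC9D3
clock 1: out=1, reg = 0xE64E9
clock 2: out=1, reg = 0xF3274
clock 3: out=0, reg = 0xF993A
clock 4: out=0, reg = 0x7CC9D
clock 5: out=1, reg = 0x3E64E
clock 6: out=0, reg = 0x1F327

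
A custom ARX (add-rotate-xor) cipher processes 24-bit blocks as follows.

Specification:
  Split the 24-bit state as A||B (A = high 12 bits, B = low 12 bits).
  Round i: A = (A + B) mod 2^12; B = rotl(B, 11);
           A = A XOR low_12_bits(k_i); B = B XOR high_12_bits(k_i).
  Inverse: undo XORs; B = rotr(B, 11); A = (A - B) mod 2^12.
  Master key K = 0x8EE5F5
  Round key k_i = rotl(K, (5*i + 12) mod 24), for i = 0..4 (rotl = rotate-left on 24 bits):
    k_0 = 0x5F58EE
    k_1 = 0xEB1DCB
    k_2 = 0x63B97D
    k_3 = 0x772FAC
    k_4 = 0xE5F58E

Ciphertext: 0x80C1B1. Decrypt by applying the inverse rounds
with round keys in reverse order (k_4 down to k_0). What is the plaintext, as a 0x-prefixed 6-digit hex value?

s_0 = ciphertext = 0x80C1B1
s_1 = InvRound(s_0, k_4) = 0xDA5FDD
s_2 = InvRound(s_1, k_3) = 0x0AA15F
s_3 = InvRound(s_2, k_2) = 0xB0FEC8
s_4 = InvRound(s_3, k_1) = 0x5D20F2
s_5 = InvRound(s_4, k_0) = 0x32EA0E

0x32EA0E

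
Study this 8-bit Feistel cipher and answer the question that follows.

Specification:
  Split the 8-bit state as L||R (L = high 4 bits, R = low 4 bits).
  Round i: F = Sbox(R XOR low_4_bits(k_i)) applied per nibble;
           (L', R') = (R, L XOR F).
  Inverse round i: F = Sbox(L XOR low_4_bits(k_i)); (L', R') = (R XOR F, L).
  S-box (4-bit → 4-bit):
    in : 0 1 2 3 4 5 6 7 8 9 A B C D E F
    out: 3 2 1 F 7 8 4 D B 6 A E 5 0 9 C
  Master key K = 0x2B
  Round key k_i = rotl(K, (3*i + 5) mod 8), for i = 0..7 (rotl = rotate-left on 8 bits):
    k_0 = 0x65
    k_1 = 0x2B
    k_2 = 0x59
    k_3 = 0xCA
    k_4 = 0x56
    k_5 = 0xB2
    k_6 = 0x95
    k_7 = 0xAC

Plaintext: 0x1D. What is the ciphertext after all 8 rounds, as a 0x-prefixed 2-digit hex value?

0xFF

s_0 = plaintext = 0x1D
s_1 = Round(s_0, k_0) = 0xDA
s_2 = Round(s_1, k_1) = 0xAF
s_3 = Round(s_2, k_2) = 0xFE
s_4 = Round(s_3, k_3) = 0xE8
s_5 = Round(s_4, k_4) = 0x87
s_6 = Round(s_5, k_5) = 0x70
s_7 = Round(s_6, k_6) = 0x0F
s_8 = Round(s_7, k_7) = 0xFF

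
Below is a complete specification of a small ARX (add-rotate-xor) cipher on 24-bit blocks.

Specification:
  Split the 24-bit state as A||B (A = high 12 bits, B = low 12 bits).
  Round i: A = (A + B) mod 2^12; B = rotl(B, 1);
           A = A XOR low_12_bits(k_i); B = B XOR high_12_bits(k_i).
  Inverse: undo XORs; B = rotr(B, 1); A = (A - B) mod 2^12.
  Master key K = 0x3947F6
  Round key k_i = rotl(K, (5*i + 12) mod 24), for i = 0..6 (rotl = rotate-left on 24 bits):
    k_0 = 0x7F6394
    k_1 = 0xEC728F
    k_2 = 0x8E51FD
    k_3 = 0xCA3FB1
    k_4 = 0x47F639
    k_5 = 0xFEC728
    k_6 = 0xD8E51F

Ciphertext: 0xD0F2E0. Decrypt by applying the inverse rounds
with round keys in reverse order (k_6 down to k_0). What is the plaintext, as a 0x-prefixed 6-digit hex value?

0x2C5DDE

s_0 = ciphertext = 0xD0F2E0
s_1 = InvRound(s_0, k_6) = 0x0597B7
s_2 = InvRound(s_1, k_5) = 0xB44C2D
s_3 = InvRound(s_2, k_4) = 0x954429
s_4 = InvRound(s_3, k_3) = 0x2A0445
s_5 = InvRound(s_4, k_2) = 0xD0D650
s_6 = InvRound(s_5, k_1) = 0x337C4B
s_7 = InvRound(s_6, k_0) = 0x2C5DDE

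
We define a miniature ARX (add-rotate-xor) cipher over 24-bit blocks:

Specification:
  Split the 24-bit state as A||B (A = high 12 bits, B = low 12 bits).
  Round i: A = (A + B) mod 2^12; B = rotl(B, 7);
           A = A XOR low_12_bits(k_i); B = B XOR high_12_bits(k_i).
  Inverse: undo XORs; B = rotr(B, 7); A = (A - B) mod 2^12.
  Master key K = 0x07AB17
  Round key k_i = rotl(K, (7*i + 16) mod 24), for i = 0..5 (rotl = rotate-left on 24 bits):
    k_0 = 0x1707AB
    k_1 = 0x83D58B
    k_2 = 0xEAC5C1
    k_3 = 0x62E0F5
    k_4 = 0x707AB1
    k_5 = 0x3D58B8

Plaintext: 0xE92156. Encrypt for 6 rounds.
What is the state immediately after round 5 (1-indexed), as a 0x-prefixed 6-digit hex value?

s_0 = plaintext = 0xE92156
s_1 = Round(s_0, k_0) = 0x843A7A
s_2 = Round(s_1, k_1) = 0x73656E
s_3 = Round(s_2, k_2) = 0x965987
s_4 = Round(s_3, k_3) = 0x2195E2
s_5 = Round(s_4, k_4) = 0xD4A628
s_6 = Round(s_5, k_5) = 0xBCA7E4

0xD4A628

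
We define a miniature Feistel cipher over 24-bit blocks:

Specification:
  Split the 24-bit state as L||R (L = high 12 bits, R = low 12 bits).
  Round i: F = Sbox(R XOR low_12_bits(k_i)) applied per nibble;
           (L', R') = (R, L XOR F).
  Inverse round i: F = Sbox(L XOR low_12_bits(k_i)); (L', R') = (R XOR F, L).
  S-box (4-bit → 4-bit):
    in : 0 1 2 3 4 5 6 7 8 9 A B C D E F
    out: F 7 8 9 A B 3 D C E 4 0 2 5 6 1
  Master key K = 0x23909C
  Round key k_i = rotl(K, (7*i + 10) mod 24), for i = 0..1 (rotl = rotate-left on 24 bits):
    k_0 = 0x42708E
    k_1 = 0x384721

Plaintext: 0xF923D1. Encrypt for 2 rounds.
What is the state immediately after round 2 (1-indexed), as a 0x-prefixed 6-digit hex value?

0x623429

s_0 = plaintext = 0xF923D1
s_1 = Round(s_0, k_0) = 0x3D1623
s_2 = Round(s_1, k_1) = 0x623429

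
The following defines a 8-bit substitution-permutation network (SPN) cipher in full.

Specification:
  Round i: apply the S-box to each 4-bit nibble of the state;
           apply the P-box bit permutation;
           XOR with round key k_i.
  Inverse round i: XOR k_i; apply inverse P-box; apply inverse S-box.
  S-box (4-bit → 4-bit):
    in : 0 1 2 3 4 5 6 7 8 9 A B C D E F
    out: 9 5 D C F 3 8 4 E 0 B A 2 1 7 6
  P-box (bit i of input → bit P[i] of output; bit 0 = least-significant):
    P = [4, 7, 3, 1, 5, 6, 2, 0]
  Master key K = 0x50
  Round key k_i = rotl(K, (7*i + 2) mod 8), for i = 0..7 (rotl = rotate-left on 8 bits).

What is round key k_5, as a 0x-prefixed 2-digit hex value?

K = 0x50
k_0 = rotl(K, (7*0+2) mod 8) = rotl(K, 2) = 0x41
k_1 = rotl(K, (7*1+2) mod 8) = rotl(K, 1) = 0xA0
k_2 = rotl(K, (7*2+2) mod 8) = rotl(K, 0) = 0x50
k_3 = rotl(K, (7*3+2) mod 8) = rotl(K, 7) = 0x28
k_4 = rotl(K, (7*4+2) mod 8) = rotl(K, 6) = 0x14
k_5 = rotl(K, (7*5+2) mod 8) = rotl(K, 5) = 0x0A

0x0A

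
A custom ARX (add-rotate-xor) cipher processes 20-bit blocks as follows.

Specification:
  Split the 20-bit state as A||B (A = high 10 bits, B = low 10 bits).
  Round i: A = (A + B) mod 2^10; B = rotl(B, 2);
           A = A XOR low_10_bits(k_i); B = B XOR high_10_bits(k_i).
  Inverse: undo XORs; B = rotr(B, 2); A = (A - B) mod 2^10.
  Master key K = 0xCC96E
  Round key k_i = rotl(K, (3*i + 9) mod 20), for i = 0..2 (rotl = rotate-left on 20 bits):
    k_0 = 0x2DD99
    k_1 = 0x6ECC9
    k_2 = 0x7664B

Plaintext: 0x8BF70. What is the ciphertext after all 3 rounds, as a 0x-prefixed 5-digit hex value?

s_0 = plaintext = 0x8BF70
s_1 = Round(s_0, k_0) = 0x01974
s_2 = Round(s_1, k_1) = 0x6CC6A
s_3 = Round(s_2, k_2) = 0x15871

0x15871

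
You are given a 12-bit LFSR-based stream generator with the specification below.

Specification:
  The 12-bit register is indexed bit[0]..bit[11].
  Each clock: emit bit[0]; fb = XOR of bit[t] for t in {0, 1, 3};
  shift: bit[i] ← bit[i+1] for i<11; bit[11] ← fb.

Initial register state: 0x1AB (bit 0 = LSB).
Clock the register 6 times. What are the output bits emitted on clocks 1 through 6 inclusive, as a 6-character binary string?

reg_0 = 0x1AB
clock 1: out=1, reg = 0x8D5
clock 2: out=1, reg = 0xC6A
clock 3: out=0, reg = 0x635
clock 4: out=1, reg = 0xB1A
clock 5: out=0, reg = 0x58D
clock 6: out=1, reg = 0x2C6

110101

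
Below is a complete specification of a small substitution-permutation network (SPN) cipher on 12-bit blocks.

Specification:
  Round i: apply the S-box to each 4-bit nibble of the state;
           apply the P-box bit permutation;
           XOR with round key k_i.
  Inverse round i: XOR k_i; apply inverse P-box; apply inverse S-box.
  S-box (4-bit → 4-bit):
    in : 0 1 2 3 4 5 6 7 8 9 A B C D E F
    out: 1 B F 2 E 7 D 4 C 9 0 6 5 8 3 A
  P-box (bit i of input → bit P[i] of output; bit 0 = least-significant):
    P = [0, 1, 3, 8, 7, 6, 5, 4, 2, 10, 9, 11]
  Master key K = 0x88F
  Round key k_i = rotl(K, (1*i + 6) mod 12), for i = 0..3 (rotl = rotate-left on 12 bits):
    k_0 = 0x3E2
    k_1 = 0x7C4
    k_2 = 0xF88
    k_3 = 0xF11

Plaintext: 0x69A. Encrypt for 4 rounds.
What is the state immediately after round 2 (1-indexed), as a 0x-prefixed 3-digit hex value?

0xEE9

s_0 = plaintext = 0x69A
s_1 = Round(s_0, k_0) = 0x976
s_2 = Round(s_1, k_1) = 0xEE9
s_3 = Round(s_2, k_2) = 0xA4D
s_4 = Round(s_3, k_3) = 0xE61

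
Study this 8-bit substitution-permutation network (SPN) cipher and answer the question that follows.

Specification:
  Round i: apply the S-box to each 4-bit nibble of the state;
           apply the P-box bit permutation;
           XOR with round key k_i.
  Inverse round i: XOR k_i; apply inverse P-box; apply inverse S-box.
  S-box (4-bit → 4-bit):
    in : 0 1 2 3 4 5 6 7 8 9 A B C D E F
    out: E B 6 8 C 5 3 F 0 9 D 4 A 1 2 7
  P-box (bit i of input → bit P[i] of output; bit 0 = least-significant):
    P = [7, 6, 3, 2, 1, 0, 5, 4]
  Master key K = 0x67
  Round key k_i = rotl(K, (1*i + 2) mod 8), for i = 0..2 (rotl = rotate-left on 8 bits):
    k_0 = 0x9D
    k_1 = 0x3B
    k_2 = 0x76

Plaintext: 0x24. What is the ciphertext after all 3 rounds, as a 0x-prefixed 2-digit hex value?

s_0 = plaintext = 0x24
s_1 = Round(s_0, k_0) = 0xB0
s_2 = Round(s_1, k_1) = 0x57
s_3 = Round(s_2, k_2) = 0x98

0x98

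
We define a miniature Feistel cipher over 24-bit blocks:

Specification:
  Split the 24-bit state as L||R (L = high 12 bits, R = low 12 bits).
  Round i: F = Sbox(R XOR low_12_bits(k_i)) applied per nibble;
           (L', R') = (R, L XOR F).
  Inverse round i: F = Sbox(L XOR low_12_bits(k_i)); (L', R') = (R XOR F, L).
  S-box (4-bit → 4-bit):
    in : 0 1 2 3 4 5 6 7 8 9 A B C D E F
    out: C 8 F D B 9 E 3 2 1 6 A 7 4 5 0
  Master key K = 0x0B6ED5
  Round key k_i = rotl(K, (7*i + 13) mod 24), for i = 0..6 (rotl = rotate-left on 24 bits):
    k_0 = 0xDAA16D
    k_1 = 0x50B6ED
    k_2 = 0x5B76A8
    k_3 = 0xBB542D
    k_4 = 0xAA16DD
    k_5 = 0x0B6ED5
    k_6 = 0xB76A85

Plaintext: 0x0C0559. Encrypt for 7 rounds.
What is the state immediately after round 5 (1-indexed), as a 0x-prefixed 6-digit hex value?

0x689480

s_0 = plaintext = 0x0C0559
s_1 = Round(s_0, k_0) = 0x559B1B
s_2 = Round(s_1, k_1) = 0xB1B157
s_3 = Round(s_2, k_2) = 0x15781B
s_4 = Round(s_3, k_3) = 0x81B689
s_5 = Round(s_4, k_4) = 0x689480
s_6 = Round(s_5, k_5) = 0x480010
s_7 = Round(s_6, k_6) = 0x010299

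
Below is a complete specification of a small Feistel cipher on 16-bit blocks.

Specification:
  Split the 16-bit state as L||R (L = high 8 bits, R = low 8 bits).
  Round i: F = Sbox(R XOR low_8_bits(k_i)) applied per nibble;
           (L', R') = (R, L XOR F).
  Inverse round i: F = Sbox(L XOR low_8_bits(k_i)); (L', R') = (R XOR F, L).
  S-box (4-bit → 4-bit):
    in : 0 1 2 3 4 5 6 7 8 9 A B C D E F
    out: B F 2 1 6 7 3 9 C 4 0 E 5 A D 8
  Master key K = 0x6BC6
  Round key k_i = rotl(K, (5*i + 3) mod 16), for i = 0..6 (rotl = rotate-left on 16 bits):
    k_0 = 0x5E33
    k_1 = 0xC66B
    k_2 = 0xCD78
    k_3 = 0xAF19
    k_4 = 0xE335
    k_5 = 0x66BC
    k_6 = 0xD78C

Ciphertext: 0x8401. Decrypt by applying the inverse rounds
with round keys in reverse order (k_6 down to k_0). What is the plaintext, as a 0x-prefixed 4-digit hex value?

0xF40D

s_0 = ciphertext = 0x8401
s_1 = InvRound(s_0, k_6) = 0xBD84
s_2 = InvRound(s_1, k_5) = 0x3BBD
s_3 = InvRound(s_2, k_4) = 0x003B
s_4 = InvRound(s_3, k_3) = 0xCF00
s_5 = InvRound(s_4, k_2) = 0xE9CF
s_6 = InvRound(s_5, k_1) = 0x0DE9
s_7 = InvRound(s_6, k_0) = 0xF40D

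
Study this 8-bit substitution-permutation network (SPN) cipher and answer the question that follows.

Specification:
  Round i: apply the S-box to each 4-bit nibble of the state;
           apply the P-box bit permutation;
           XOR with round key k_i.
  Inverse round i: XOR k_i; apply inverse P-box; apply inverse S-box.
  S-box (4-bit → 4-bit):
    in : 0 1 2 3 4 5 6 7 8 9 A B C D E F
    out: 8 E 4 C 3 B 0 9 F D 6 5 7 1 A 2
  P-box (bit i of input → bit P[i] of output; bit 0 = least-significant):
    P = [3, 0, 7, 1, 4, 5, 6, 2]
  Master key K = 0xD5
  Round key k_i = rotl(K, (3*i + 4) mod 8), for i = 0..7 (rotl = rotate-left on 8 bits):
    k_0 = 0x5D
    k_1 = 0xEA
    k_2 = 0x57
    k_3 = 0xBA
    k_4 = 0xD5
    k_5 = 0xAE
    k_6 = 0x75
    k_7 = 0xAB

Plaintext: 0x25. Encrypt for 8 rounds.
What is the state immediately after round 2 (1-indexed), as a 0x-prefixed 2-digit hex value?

0x8E

s_0 = plaintext = 0x25
s_1 = Round(s_0, k_0) = 0x16
s_2 = Round(s_1, k_1) = 0x8E
s_3 = Round(s_2, k_2) = 0x20
s_4 = Round(s_3, k_3) = 0xF8
s_5 = Round(s_4, k_4) = 0x7E
s_6 = Round(s_5, k_5) = 0xB9
s_7 = Round(s_6, k_6) = 0xAF
s_8 = Round(s_7, k_7) = 0xCA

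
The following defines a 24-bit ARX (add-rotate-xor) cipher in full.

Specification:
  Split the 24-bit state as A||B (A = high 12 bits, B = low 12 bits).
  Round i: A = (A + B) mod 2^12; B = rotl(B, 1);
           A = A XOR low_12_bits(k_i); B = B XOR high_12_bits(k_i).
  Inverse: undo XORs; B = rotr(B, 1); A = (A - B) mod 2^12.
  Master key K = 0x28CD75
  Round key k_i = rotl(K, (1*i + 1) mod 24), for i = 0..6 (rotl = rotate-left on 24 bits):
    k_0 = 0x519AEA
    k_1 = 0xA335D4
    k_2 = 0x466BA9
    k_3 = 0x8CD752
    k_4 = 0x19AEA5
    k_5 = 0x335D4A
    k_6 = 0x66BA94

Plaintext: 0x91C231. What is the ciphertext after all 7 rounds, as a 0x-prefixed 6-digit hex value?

0xC28ED0

s_0 = plaintext = 0x91C231
s_1 = Round(s_0, k_0) = 0x1A717B
s_2 = Round(s_1, k_1) = 0x6F68C5
s_3 = Round(s_2, k_2) = 0x4125ED
s_4 = Round(s_3, k_3) = 0xEAD317
s_5 = Round(s_4, k_4) = 0xF617B4
s_6 = Round(s_5, k_5) = 0xA5FC5D
s_7 = Round(s_6, k_6) = 0xC28ED0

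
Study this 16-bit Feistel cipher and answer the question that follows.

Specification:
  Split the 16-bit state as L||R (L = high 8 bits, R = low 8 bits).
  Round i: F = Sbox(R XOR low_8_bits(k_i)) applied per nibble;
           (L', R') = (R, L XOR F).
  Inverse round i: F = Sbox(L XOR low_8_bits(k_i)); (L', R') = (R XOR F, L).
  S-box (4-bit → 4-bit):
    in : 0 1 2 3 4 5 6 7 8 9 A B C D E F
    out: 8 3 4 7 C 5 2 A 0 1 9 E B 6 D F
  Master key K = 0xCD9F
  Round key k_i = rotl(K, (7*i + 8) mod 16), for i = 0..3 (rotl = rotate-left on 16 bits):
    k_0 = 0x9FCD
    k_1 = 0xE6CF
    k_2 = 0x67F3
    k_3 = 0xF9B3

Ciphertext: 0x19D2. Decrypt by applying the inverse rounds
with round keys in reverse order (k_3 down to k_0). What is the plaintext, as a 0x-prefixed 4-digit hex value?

s_0 = ciphertext = 0x19D2
s_1 = InvRound(s_0, k_3) = 0x4B19
s_2 = InvRound(s_1, k_2) = 0xF94B
s_3 = InvRound(s_2, k_1) = 0x39F9
s_4 = InvRound(s_3, k_0) = 0x0539

0x0539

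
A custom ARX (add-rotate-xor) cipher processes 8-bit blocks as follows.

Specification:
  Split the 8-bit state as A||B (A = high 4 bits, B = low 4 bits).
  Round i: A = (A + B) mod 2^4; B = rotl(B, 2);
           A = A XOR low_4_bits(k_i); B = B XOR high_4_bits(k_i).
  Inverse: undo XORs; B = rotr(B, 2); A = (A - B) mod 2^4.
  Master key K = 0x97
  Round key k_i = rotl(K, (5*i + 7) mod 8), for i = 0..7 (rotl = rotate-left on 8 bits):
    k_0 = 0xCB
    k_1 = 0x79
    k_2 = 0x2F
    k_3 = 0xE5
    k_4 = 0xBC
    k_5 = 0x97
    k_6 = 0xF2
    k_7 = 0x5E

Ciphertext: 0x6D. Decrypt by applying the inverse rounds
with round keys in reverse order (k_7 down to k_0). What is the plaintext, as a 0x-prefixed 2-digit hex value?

0x62

s_0 = ciphertext = 0x6D
s_1 = InvRound(s_0, k_7) = 0x62
s_2 = InvRound(s_1, k_6) = 0xD7
s_3 = InvRound(s_2, k_5) = 0xFB
s_4 = InvRound(s_3, k_4) = 0x30
s_5 = InvRound(s_4, k_3) = 0xBB
s_6 = InvRound(s_5, k_2) = 0xE6
s_7 = InvRound(s_6, k_1) = 0x34
s_8 = InvRound(s_7, k_0) = 0x62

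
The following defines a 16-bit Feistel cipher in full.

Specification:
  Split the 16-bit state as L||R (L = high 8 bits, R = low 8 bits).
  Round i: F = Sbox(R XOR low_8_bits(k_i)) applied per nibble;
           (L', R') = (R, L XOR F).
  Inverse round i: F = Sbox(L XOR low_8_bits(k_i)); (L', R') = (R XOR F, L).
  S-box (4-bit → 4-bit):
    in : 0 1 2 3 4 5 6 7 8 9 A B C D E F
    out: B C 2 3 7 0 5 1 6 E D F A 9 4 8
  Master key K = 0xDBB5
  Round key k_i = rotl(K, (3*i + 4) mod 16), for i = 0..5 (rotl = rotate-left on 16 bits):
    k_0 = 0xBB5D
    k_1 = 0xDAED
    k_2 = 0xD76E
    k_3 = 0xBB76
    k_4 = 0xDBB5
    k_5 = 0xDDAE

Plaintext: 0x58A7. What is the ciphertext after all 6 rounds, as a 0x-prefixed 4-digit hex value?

s_0 = plaintext = 0x58A7
s_1 = Round(s_0, k_0) = 0xA7D5
s_2 = Round(s_1, k_1) = 0xD591
s_3 = Round(s_2, k_2) = 0x915D
s_4 = Round(s_3, k_3) = 0x5DBE
s_5 = Round(s_4, k_4) = 0xBEE2
s_6 = Round(s_5, k_5) = 0xE2C4

0xE2C4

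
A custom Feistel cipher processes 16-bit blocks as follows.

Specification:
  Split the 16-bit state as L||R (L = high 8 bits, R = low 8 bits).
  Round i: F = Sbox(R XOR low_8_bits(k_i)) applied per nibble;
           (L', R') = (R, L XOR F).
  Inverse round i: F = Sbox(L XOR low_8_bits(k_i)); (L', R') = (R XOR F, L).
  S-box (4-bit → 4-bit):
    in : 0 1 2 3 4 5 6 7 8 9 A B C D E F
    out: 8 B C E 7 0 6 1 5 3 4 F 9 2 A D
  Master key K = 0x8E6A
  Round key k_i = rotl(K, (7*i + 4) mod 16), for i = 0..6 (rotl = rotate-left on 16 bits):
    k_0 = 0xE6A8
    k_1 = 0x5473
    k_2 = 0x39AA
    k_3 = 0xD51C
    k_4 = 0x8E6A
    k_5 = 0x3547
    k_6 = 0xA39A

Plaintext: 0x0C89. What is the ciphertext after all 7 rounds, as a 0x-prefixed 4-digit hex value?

0x4750

s_0 = plaintext = 0x0C89
s_1 = Round(s_0, k_0) = 0x89C7
s_2 = Round(s_1, k_1) = 0xC77E
s_3 = Round(s_2, k_2) = 0x7EE0
s_4 = Round(s_3, k_3) = 0xE0A7
s_5 = Round(s_4, k_4) = 0xA772
s_6 = Round(s_5, k_5) = 0x7247
s_7 = Round(s_6, k_6) = 0x4750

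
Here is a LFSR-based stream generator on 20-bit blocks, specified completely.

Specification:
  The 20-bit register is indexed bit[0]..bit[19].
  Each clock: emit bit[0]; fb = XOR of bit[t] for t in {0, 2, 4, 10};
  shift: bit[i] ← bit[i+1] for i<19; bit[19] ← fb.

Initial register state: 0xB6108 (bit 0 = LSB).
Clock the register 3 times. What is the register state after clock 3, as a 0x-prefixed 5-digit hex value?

0x56C21

reg_0 = 0xB6108
clock 1: out=0, reg = 0x5B084
clock 2: out=0, reg = 0xAD842
clock 3: out=0, reg = 0x56C21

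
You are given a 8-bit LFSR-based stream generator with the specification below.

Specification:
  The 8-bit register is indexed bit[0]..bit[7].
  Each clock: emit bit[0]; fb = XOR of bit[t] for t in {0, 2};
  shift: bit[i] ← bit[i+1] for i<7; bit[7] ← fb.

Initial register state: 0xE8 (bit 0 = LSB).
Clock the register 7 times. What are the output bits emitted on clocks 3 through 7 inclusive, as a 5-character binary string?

reg_0 = 0xE8
clock 1: out=0, reg = 0x74
clock 2: out=0, reg = 0xBA
clock 3: out=0, reg = 0x5D
clock 4: out=1, reg = 0x2E
clock 5: out=0, reg = 0x97
clock 6: out=1, reg = 0x4B
clock 7: out=1, reg = 0xA5

01011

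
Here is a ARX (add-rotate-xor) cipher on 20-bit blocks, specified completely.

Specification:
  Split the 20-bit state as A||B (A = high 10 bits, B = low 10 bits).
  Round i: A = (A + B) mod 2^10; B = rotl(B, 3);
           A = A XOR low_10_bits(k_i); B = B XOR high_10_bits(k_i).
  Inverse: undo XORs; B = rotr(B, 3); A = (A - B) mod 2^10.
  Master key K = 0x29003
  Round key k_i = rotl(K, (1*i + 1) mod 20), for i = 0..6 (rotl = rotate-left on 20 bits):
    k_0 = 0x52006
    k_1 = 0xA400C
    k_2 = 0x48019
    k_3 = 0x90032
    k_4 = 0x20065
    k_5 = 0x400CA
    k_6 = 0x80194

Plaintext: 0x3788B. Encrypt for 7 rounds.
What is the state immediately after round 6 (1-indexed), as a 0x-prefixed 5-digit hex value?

0xD59DF

s_0 = plaintext = 0x3788B
s_1 = Round(s_0, k_0) = 0x5BD11
s_2 = Round(s_1, k_1) = 0xA321A
s_3 = Round(s_2, k_2) = 0x2FDF4
s_4 = Round(s_3, k_3) = 0xA05E3
s_5 = Round(s_4, k_4) = 0x0079B
s_6 = Round(s_5, k_5) = 0xD59DF
s_7 = Round(s_6, k_6) = 0x284FB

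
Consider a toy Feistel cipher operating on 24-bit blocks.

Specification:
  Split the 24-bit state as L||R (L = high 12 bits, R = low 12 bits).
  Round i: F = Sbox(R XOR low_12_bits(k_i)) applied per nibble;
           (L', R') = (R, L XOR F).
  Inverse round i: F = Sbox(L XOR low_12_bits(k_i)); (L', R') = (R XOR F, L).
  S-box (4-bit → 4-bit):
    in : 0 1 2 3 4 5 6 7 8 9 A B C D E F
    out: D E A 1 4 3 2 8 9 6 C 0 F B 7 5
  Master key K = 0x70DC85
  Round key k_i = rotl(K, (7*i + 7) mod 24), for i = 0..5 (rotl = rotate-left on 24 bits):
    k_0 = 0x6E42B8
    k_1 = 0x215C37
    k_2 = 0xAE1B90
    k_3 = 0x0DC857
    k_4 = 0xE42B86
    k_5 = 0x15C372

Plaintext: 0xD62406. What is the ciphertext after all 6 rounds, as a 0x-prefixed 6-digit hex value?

s_0 = plaintext = 0xD62406
s_1 = Round(s_0, k_0) = 0x406F65
s_2 = Round(s_1, k_1) = 0xF6553C
s_3 = Round(s_2, k_2) = 0x53C8AA
s_4 = Round(s_3, k_3) = 0x8AA867
s_5 = Round(s_4, k_4) = 0x8679D4
s_6 = Round(s_5, k_5) = 0x9D44A5

0x9D44A5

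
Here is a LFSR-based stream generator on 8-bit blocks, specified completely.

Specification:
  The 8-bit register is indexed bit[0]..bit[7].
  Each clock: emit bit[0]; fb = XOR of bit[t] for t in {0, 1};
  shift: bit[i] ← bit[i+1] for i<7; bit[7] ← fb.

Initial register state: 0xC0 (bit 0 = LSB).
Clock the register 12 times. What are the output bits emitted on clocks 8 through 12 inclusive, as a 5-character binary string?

reg_0 = 0xC0
clock 1: out=0, reg = 0x60
clock 2: out=0, reg = 0x30
clock 3: out=0, reg = 0x18
clock 4: out=0, reg = 0x0C
clock 5: out=0, reg = 0x06
clock 6: out=0, reg = 0x83
clock 7: out=1, reg = 0x41
clock 8: out=1, reg = 0xA0
clock 9: out=0, reg = 0x50
clock 10: out=0, reg = 0x28
clock 11: out=0, reg = 0x14
clock 12: out=0, reg = 0x0A

10000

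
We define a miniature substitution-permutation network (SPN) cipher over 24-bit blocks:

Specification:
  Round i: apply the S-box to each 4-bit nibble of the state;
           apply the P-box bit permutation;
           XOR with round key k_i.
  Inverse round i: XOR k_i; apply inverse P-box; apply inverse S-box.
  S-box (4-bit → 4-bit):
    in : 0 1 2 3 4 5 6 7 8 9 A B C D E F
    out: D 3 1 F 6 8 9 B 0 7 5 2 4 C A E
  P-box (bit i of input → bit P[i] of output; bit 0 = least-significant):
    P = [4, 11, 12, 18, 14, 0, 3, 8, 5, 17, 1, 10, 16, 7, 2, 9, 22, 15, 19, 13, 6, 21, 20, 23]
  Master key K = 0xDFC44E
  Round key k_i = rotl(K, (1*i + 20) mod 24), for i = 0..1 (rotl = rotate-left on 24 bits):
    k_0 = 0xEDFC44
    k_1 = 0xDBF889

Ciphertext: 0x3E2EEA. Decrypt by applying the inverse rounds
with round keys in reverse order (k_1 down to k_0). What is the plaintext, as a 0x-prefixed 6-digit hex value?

s_0 = ciphertext = 0x3E2EEA
s_1 = InvRound(s_0, k_1) = 0x71601D
s_2 = InvRound(s_1, k_0) = 0x048543

0x048543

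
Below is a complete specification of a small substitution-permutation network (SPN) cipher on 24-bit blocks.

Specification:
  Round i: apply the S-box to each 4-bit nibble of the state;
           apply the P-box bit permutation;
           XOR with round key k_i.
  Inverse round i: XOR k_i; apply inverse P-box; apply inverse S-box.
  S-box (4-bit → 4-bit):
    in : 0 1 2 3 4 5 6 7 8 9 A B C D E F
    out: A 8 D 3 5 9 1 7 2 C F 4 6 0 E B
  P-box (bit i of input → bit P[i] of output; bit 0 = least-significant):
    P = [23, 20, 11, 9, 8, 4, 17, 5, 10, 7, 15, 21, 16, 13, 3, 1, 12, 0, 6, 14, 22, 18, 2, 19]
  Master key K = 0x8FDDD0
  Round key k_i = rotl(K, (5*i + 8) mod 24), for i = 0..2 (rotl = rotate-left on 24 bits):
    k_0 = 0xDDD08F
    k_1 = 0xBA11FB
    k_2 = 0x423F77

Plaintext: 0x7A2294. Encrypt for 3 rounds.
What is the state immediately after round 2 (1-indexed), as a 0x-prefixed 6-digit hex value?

0xECE308

s_0 = plaintext = 0x7A2294
s_1 = Round(s_0, k_0) = 0x3A0CE0
s_2 = Round(s_1, k_1) = 0xECE308
s_3 = Round(s_2, k_2) = 0x5E1B88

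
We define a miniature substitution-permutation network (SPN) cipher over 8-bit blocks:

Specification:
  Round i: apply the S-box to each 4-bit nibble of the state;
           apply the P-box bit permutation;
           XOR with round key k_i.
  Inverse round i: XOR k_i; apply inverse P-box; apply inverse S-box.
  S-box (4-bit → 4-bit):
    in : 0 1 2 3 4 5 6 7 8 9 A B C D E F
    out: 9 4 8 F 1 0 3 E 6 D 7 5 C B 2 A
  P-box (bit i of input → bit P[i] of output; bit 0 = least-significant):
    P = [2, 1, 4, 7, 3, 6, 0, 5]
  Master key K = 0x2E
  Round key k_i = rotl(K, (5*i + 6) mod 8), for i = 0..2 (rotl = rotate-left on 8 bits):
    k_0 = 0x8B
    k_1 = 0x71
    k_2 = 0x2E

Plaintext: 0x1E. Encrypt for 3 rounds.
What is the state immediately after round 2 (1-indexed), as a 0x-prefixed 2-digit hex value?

s_0 = plaintext = 0x1E
s_1 = Round(s_0, k_0) = 0x88
s_2 = Round(s_1, k_1) = 0x22
s_3 = Round(s_2, k_2) = 0x8E

0x22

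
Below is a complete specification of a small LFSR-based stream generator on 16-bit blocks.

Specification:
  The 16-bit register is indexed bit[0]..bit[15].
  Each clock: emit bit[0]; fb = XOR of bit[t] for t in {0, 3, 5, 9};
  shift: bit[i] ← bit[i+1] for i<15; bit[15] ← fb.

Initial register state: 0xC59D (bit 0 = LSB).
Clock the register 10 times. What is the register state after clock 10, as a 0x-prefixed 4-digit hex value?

0xD831

reg_0 = 0xC59D
clock 1: out=1, reg = 0x62CE
clock 2: out=0, reg = 0x3167
clock 3: out=1, reg = 0x18B3
clock 4: out=1, reg = 0x0C59
clock 5: out=1, reg = 0x062C
clock 6: out=0, reg = 0x8316
clock 7: out=0, reg = 0xC18B
clock 8: out=1, reg = 0x60C5
clock 9: out=1, reg = 0xB062
clock 10: out=0, reg = 0xD831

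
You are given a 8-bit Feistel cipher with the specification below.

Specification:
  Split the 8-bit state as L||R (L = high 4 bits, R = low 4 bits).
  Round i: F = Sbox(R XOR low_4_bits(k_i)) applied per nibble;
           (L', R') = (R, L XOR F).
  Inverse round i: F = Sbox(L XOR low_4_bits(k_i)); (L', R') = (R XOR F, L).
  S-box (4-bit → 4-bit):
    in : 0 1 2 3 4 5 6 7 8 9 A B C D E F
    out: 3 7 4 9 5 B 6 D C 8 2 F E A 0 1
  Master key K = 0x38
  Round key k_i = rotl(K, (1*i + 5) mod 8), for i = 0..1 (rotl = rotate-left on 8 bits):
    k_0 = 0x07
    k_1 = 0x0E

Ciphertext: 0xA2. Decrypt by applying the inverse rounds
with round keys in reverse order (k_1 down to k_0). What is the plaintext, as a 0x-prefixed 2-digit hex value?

0x97

s_0 = ciphertext = 0xA2
s_1 = InvRound(s_0, k_1) = 0x7A
s_2 = InvRound(s_1, k_0) = 0x97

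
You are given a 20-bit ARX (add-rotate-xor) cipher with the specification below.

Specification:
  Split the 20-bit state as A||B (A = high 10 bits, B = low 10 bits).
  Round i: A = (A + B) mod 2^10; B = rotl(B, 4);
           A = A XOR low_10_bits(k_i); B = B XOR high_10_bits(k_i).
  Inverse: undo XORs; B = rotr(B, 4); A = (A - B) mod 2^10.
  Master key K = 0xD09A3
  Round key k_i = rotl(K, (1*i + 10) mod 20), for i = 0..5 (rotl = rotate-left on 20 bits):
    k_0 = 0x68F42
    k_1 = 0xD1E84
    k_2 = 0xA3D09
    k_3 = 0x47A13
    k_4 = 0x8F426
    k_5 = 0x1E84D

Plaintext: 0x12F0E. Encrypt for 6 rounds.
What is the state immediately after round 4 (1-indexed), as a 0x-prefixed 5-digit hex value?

0x96708

s_0 = plaintext = 0x12F0E
s_1 = Round(s_0, k_0) = 0x06D4F
s_2 = Round(s_1, k_1) = 0xFBBB2
s_3 = Round(s_2, k_2) = 0xAA5A1
s_4 = Round(s_3, k_3) = 0x96708
s_5 = Round(s_4, k_4) = 0x51EB1
s_6 = Round(s_5, k_5) = 0xED760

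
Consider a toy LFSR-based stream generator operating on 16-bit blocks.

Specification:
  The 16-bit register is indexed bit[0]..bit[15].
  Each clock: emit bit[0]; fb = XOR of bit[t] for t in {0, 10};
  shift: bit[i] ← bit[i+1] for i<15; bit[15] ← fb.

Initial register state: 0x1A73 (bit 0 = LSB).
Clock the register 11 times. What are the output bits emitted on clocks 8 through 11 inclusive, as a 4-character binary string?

reg_0 = 0x1A73
clock 1: out=1, reg = 0x8D39
clock 2: out=1, reg = 0x469C
clock 3: out=0, reg = 0xA34E
clock 4: out=0, reg = 0x51A7
clock 5: out=1, reg = 0xA8D3
clock 6: out=1, reg = 0xD469
clock 7: out=1, reg = 0x6A34
clock 8: out=0, reg = 0x351A
clock 9: out=0, reg = 0x9A8D
clock 10: out=1, reg = 0xCD46
clock 11: out=0, reg = 0xE6A3

0010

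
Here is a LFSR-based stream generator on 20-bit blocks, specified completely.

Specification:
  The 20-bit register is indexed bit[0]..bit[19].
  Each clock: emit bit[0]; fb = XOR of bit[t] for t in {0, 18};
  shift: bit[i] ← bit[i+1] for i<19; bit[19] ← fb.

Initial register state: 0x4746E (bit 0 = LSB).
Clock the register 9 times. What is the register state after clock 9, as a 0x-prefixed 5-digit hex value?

0xF1A3A

reg_0 = 0x4746E
clock 1: out=0, reg = 0xA3A37
clock 2: out=1, reg = 0xD1D1B
clock 3: out=1, reg = 0x68E8D
clock 4: out=1, reg = 0x34746
clock 5: out=0, reg = 0x1A3A3
clock 6: out=1, reg = 0x8D1D1
clock 7: out=1, reg = 0xC68E8
clock 8: out=0, reg = 0xE3474
clock 9: out=0, reg = 0xF1A3A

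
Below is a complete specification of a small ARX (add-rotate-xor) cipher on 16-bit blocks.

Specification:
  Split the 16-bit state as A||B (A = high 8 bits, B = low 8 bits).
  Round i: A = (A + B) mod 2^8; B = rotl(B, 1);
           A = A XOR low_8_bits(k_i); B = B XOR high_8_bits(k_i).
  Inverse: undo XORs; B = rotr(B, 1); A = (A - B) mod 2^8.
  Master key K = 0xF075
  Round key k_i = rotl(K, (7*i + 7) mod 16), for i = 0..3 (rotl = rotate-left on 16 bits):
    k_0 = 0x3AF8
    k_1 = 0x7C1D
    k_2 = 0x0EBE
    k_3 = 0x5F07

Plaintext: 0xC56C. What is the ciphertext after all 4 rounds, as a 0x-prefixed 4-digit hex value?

s_0 = plaintext = 0xC56C
s_1 = Round(s_0, k_0) = 0xC9E2
s_2 = Round(s_1, k_1) = 0xB6B9
s_3 = Round(s_2, k_2) = 0xD17D
s_4 = Round(s_3, k_3) = 0x49A5

0x49A5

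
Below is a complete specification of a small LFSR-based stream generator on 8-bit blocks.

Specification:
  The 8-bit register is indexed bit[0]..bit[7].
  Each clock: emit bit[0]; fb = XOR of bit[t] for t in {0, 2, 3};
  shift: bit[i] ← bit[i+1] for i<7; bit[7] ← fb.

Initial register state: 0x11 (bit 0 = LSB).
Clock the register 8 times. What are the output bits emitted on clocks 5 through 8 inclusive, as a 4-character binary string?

reg_0 = 0x11
clock 1: out=1, reg = 0x88
clock 2: out=0, reg = 0xC4
clock 3: out=0, reg = 0xE2
clock 4: out=0, reg = 0x71
clock 5: out=1, reg = 0xB8
clock 6: out=0, reg = 0xDC
clock 7: out=0, reg = 0x6E
clock 8: out=0, reg = 0x37

1000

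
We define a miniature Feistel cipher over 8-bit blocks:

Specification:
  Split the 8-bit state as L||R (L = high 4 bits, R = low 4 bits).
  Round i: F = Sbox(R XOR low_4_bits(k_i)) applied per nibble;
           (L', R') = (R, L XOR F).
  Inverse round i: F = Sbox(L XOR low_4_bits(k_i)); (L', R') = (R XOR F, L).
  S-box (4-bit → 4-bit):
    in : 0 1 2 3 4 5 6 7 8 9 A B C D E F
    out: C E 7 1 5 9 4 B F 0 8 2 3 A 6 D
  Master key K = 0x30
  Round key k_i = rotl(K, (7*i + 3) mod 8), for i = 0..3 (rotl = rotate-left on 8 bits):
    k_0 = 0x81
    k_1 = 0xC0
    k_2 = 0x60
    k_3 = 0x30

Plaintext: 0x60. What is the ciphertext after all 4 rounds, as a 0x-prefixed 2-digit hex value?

0x56

s_0 = plaintext = 0x60
s_1 = Round(s_0, k_0) = 0x08
s_2 = Round(s_1, k_1) = 0x8F
s_3 = Round(s_2, k_2) = 0xF5
s_4 = Round(s_3, k_3) = 0x56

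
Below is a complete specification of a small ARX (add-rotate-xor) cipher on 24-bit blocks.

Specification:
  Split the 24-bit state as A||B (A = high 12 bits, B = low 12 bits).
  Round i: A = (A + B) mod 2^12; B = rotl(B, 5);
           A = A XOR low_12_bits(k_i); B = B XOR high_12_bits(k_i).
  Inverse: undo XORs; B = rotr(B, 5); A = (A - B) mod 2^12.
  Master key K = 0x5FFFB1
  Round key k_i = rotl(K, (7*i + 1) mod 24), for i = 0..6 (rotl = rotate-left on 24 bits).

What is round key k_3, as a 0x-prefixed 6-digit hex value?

0x57FFEC

K = 0x5FFFB1
k_0 = rotl(K, (7*0+1) mod 24) = rotl(K, 1) = 0xBFFF62
k_1 = rotl(K, (7*1+1) mod 24) = rotl(K, 8) = 0xFFB15F
k_2 = rotl(K, (7*2+1) mod 24) = rotl(K, 15) = 0xD8AFFF
k_3 = rotl(K, (7*3+1) mod 24) = rotl(K, 22) = 0x57FFEC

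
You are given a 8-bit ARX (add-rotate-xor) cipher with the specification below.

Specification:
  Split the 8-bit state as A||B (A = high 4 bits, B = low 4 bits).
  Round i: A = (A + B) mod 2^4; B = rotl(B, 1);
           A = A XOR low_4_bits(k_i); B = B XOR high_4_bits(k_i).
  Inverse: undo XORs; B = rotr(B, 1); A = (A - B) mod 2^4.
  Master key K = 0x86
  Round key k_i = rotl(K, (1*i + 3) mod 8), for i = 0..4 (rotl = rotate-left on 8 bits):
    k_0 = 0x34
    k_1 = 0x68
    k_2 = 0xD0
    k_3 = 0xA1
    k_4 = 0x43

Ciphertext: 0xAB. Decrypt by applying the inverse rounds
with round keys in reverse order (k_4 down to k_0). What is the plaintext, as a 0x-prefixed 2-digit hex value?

0x6E

s_0 = ciphertext = 0xAB
s_1 = InvRound(s_0, k_4) = 0xAF
s_2 = InvRound(s_1, k_3) = 0x1A
s_3 = InvRound(s_2, k_2) = 0x6B
s_4 = InvRound(s_3, k_1) = 0x0E
s_5 = InvRound(s_4, k_0) = 0x6E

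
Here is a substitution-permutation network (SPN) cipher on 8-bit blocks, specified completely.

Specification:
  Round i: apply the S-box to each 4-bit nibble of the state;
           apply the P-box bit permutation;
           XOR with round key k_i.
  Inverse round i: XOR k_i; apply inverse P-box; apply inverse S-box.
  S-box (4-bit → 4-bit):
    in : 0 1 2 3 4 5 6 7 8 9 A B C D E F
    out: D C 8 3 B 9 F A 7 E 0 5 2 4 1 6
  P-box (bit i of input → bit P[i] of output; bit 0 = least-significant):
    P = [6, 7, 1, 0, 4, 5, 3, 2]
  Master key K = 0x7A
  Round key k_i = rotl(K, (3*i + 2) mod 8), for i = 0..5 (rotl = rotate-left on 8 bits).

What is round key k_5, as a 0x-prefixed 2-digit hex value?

0xF4

K = 0x7A
k_0 = rotl(K, (3*0+2) mod 8) = rotl(K, 2) = 0xE9
k_1 = rotl(K, (3*1+2) mod 8) = rotl(K, 5) = 0x4F
k_2 = rotl(K, (3*2+2) mod 8) = rotl(K, 0) = 0x7A
k_3 = rotl(K, (3*3+2) mod 8) = rotl(K, 3) = 0xD3
k_4 = rotl(K, (3*4+2) mod 8) = rotl(K, 6) = 0x9E
k_5 = rotl(K, (3*5+2) mod 8) = rotl(K, 1) = 0xF4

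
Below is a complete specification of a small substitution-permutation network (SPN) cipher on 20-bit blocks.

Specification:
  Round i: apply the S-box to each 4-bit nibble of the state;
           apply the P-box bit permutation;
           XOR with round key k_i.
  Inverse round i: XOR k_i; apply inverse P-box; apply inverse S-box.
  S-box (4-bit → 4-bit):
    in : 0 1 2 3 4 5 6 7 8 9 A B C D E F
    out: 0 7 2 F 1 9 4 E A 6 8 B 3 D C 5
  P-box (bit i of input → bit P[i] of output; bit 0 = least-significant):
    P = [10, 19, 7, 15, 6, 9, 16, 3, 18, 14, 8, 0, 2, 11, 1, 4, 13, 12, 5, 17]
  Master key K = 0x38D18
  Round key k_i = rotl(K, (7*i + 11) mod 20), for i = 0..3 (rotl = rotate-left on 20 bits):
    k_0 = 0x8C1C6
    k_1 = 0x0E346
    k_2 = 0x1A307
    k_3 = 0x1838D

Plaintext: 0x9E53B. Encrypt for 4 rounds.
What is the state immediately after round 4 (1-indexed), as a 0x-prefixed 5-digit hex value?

s_0 = plaintext = 0x9E53B
s_1 = Round(s_0, k_0) = 0x557BD
s_2 = Round(s_1, k_1) = 0x2049B
s_3 = Round(s_2, k_2) = 0xC3507
s_4 = Round(s_3, k_3) = 0xD3B1A

0xD3B1A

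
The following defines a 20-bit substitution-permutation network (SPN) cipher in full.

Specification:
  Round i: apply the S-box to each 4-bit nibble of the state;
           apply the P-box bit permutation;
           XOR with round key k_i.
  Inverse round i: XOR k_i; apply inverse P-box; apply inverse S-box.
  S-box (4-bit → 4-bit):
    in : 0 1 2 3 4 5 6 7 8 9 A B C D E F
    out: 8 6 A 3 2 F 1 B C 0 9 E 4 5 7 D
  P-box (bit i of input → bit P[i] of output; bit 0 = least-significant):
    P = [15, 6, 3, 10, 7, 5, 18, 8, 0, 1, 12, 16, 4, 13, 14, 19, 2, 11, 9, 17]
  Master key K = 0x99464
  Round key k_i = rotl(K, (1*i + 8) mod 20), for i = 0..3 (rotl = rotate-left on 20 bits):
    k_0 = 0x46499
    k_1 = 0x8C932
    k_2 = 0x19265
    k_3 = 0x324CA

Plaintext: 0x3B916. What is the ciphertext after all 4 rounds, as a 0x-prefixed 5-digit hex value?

0xB08FB

s_0 = plaintext = 0x3B916
s_1 = Round(s_0, k_0) = 0x88CBD
s_2 = Round(s_1, k_1) = 0x61A1A
s_3 = Round(s_2, k_2) = 0x47640
s_4 = Round(s_3, k_3) = 0xB08FB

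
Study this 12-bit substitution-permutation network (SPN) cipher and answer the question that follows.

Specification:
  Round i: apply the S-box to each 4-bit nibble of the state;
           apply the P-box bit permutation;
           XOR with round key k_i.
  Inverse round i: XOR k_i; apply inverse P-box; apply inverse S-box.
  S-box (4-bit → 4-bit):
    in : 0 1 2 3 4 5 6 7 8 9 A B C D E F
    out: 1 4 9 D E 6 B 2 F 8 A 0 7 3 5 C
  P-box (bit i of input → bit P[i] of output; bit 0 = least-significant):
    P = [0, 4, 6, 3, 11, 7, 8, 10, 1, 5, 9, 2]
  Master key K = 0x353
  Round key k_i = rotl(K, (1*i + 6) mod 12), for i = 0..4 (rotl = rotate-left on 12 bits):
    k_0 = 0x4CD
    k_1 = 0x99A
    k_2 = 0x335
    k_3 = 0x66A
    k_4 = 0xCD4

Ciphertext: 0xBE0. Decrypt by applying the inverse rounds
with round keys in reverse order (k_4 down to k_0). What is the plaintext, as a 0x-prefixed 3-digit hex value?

0xE29

s_0 = ciphertext = 0xBE0
s_1 = InvRound(s_0, k_4) = 0x4F7
s_2 = InvRound(s_1, k_3) = 0xF76
s_3 = InvRound(s_2, k_2) = 0x02E
s_4 = InvRound(s_3, k_1) = 0xAC7
s_5 = InvRound(s_4, k_0) = 0xE29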